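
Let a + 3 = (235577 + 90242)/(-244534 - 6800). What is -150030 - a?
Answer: -37706560199/251334 ≈ -1.5003e+5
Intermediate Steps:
a = -1079821/251334 (a = -3 + (235577 + 90242)/(-244534 - 6800) = -3 + 325819/(-251334) = -3 + 325819*(-1/251334) = -3 - 325819/251334 = -1079821/251334 ≈ -4.2964)
-150030 - a = -150030 - 1*(-1079821/251334) = -150030 + 1079821/251334 = -37706560199/251334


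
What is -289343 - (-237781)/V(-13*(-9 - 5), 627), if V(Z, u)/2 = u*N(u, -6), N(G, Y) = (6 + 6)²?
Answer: -52248163787/180576 ≈ -2.8934e+5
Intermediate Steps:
N(G, Y) = 144 (N(G, Y) = 12² = 144)
V(Z, u) = 288*u (V(Z, u) = 2*(u*144) = 2*(144*u) = 288*u)
-289343 - (-237781)/V(-13*(-9 - 5), 627) = -289343 - (-237781)/(288*627) = -289343 - (-237781)/180576 = -289343 - 1*(-237781/180576) = -289343 + 237781/180576 = -52248163787/180576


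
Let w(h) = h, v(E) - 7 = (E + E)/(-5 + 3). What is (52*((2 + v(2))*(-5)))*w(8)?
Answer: -14560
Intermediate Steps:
v(E) = 7 - E (v(E) = 7 + (E + E)/(-5 + 3) = 7 + (2*E)/(-2) = 7 + (2*E)*(-1/2) = 7 - E)
(52*((2 + v(2))*(-5)))*w(8) = (52*((2 + (7 - 1*2))*(-5)))*8 = (52*((2 + (7 - 2))*(-5)))*8 = (52*((2 + 5)*(-5)))*8 = (52*(7*(-5)))*8 = (52*(-35))*8 = -1820*8 = -14560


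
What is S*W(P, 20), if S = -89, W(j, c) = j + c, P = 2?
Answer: -1958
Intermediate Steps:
W(j, c) = c + j
S*W(P, 20) = -89*(20 + 2) = -89*22 = -1958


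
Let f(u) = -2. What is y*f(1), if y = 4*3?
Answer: -24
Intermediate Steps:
y = 12
y*f(1) = 12*(-2) = -24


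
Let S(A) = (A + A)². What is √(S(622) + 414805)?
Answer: √1962341 ≈ 1400.8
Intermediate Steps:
S(A) = 4*A² (S(A) = (2*A)² = 4*A²)
√(S(622) + 414805) = √(4*622² + 414805) = √(4*386884 + 414805) = √(1547536 + 414805) = √1962341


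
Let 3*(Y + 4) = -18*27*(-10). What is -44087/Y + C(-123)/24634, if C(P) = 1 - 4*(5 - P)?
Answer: -543432467/19904272 ≈ -27.302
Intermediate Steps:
C(P) = -19 + 4*P (C(P) = 1 + (-20 + 4*P) = -19 + 4*P)
Y = 1616 (Y = -4 + (-18*27*(-10))/3 = -4 + (-486*(-10))/3 = -4 + (1/3)*4860 = -4 + 1620 = 1616)
-44087/Y + C(-123)/24634 = -44087/1616 + (-19 + 4*(-123))/24634 = -44087*1/1616 + (-19 - 492)*(1/24634) = -44087/1616 - 511*1/24634 = -44087/1616 - 511/24634 = -543432467/19904272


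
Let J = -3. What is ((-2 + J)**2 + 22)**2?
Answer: 2209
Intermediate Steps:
((-2 + J)**2 + 22)**2 = ((-2 - 3)**2 + 22)**2 = ((-5)**2 + 22)**2 = (25 + 22)**2 = 47**2 = 2209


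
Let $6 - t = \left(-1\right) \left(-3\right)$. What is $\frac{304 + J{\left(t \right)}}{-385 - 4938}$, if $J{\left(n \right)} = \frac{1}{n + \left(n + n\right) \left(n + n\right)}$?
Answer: $- \frac{11857}{207597} \approx -0.057115$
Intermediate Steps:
$t = 3$ ($t = 6 - \left(-1\right) \left(-3\right) = 6 - 3 = 3$)
$J{\left(n \right)} = \frac{1}{n + 4 n^{2}}$ ($J{\left(n \right)} = \frac{1}{n + 2 n 2 n} = \frac{1}{n + 4 n^{2}}$)
$\frac{304 + J{\left(t \right)}}{-385 - 4938} = \frac{304 + \frac{1}{3 \left(1 + 4 \cdot 3\right)}}{-385 - 4938} = \frac{304 + \frac{1}{3 \left(1 + 12\right)}}{-5323} = \left(304 + \frac{1}{3 \cdot 13}\right) \left(- \frac{1}{5323}\right) = \left(304 + \frac{1}{3} \cdot \frac{1}{13}\right) \left(- \frac{1}{5323}\right) = \left(304 + \frac{1}{39}\right) \left(- \frac{1}{5323}\right) = \frac{11857}{39} \left(- \frac{1}{5323}\right) = - \frac{11857}{207597}$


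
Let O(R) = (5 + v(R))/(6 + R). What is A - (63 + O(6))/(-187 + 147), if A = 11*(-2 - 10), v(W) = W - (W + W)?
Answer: -12521/96 ≈ -130.43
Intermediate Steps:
v(W) = -W (v(W) = W - 2*W = -W)
O(R) = (5 - R)/(6 + R)
A = -132 (A = 11*(-12) = -132)
A - (63 + O(6))/(-187 + 147) = -132 - (63 + (5 - 1*6)/(6 + 6))/(-187 + 147) = -132 - (63 + (5 - 6)/12)/(-40) = -132 - (63 + (1/12)*(-1))*(-1)/40 = -132 - (63 - 1/12)*(-1)/40 = -132 - 755*(-1)/(12*40) = -132 - 1*(-151/96) = -132 + 151/96 = -12521/96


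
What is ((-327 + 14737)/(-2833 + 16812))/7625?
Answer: 2882/21317975 ≈ 0.00013519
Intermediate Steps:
((-327 + 14737)/(-2833 + 16812))/7625 = (14410/13979)*(1/7625) = 2882/21317975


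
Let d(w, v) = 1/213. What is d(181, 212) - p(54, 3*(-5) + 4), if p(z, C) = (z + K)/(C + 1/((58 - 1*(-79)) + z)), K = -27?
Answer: 366847/149100 ≈ 2.4604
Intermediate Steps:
p(z, C) = (-27 + z)/(C + 1/(137 + z)) (p(z, C) = (z - 27)/(C + 1/((58 - 1*(-79)) + z)) = (-27 + z)/(C + 1/((58 + 79) + z)) = (-27 + z)/(C + 1/(137 + z)))
d(w, v) = 1/213
d(181, 212) - p(54, 3*(-5) + 4) = 1/213 - (-3699 + 54**2 + 110*54)/(1 + 137*(3*(-5) + 4) + (3*(-5) + 4)*54) = 1/213 - (-3699 + 2916 + 5940)/(1 + 137*(-15 + 4) + (-15 + 4)*54) = 1/213 - 5157/(1 + 137*(-11) - 11*54) = 1/213 - 5157/(1 - 1507 - 594) = 1/213 - 5157/(-2100) = 1/213 - (-1)*5157/2100 = 1/213 - 1*(-1719/700) = 1/213 + 1719/700 = 366847/149100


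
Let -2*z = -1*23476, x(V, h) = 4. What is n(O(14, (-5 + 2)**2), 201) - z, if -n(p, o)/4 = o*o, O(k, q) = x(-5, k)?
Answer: -173342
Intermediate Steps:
O(k, q) = 4
n(p, o) = -4*o**2 (n(p, o) = -4*o*o = -4*o**2)
z = 11738 (z = -(-1)*23476/2 = -1/2*(-23476) = 11738)
n(O(14, (-5 + 2)**2), 201) - z = -4*201**2 - 1*11738 = -4*40401 - 11738 = -161604 - 11738 = -173342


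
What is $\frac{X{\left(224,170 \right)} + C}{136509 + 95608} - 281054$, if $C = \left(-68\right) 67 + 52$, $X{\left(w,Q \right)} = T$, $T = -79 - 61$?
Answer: $- \frac{65237415962}{232117} \approx -2.8105 \cdot 10^{5}$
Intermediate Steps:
$T = -140$
$X{\left(w,Q \right)} = -140$
$C = -4504$ ($C = -4556 + 52 = -4504$)
$\frac{X{\left(224,170 \right)} + C}{136509 + 95608} - 281054 = \frac{-140 - 4504}{136509 + 95608} - 281054 = - \frac{4644}{232117} - 281054 = - \frac{65237415962}{232117}$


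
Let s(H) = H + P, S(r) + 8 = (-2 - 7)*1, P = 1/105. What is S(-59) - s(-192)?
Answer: 18374/105 ≈ 174.99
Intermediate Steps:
P = 1/105 ≈ 0.0095238
S(r) = -17 (S(r) = -8 + (-2 - 7)*1 = -8 - 9*1 = -8 - 9 = -17)
s(H) = 1/105 + H (s(H) = H + 1/105 = 1/105 + H)
S(-59) - s(-192) = -17 - (1/105 - 192) = -17 - 1*(-20159/105) = -17 + 20159/105 = 18374/105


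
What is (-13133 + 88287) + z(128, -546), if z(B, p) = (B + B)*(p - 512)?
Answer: -195694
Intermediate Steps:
z(B, p) = 2*B*(-512 + p) (z(B, p) = (2*B)*(-512 + p) = 2*B*(-512 + p))
(-13133 + 88287) + z(128, -546) = (-13133 + 88287) + 2*128*(-512 - 546) = 75154 + 2*128*(-1058) = 75154 - 270848 = -195694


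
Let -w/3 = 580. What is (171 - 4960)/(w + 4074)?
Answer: -4789/2334 ≈ -2.0518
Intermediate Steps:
w = -1740 (w = -3*580 = -1740)
(171 - 4960)/(w + 4074) = (171 - 4960)/(-1740 + 4074) = -4789/2334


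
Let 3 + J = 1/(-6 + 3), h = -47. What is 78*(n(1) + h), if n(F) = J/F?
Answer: -3926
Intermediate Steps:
J = -10/3 (J = -3 + 1/(-6 + 3) = -3 + 1/(-3) = -3 - ⅓ = -10/3 ≈ -3.3333)
n(F) = -10/(3*F)
78*(n(1) + h) = 78*(-10/3/1 - 47) = 78*(-10/3*1 - 47) = 78*(-10/3 - 47) = 78*(-151/3) = -3926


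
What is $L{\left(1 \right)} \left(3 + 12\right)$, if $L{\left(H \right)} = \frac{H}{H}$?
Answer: $15$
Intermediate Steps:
$L{\left(H \right)} = 1$
$L{\left(1 \right)} \left(3 + 12\right) = 1 \left(3 + 12\right) = 1 \cdot 15 = 15$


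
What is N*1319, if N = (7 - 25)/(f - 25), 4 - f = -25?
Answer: -11871/2 ≈ -5935.5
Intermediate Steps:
f = 29 (f = 4 - 1*(-25) = 4 + 25 = 29)
N = -9/2 (N = (7 - 25)/(29 - 25) = -18/4 = -18*¼ = -9/2 ≈ -4.5000)
N*1319 = -9/2*1319 = -11871/2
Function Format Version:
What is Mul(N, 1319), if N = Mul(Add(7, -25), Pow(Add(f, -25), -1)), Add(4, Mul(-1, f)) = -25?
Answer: Rational(-11871, 2) ≈ -5935.5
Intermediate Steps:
f = 29 (f = Add(4, Mul(-1, -25)) = Add(4, 25) = 29)
N = Rational(-9, 2) (N = Mul(Add(7, -25), Pow(Add(29, -25), -1)) = Mul(-18, Pow(4, -1)) = Mul(-18, Rational(1, 4)) = Rational(-9, 2) ≈ -4.5000)
Mul(N, 1319) = Mul(Rational(-9, 2), 1319) = Rational(-11871, 2)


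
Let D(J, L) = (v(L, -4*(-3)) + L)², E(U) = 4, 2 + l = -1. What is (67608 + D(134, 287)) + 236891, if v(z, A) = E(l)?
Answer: 389180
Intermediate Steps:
l = -3 (l = -2 - 1 = -3)
v(z, A) = 4
D(J, L) = (4 + L)²
(67608 + D(134, 287)) + 236891 = (67608 + (4 + 287)²) + 236891 = (67608 + 291²) + 236891 = (67608 + 84681) + 236891 = 152289 + 236891 = 389180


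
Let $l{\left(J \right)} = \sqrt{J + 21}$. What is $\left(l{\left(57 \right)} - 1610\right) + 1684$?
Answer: $74 + \sqrt{78} \approx 82.832$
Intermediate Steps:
$l{\left(J \right)} = \sqrt{21 + J}$
$\left(l{\left(57 \right)} - 1610\right) + 1684 = \left(\sqrt{21 + 57} - 1610\right) + 1684 = \left(\sqrt{78} - 1610\right) + 1684 = \left(-1610 + \sqrt{78}\right) + 1684 = 74 + \sqrt{78}$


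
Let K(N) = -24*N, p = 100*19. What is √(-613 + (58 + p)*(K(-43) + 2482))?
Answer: 31*√7159 ≈ 2622.9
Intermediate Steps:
p = 1900
√(-613 + (58 + p)*(K(-43) + 2482)) = √(-613 + (58 + 1900)*(-24*(-43) + 2482)) = √(-613 + 1958*(1032 + 2482)) = √(-613 + 1958*3514) = √(-613 + 6880412) = √6879799 = 31*√7159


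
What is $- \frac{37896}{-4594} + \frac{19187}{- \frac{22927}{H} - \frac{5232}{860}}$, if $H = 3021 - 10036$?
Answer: $- \frac{13278169191331}{1950757111} \approx -6806.7$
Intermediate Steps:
$H = -7015$
$- \frac{37896}{-4594} + \frac{19187}{- \frac{22927}{H} - \frac{5232}{860}} = - \frac{37896}{-4594} + \frac{19187}{- \frac{22927}{-7015} - \frac{5232}{860}} = \left(-37896\right) \left(- \frac{1}{4594}\right) + \frac{19187}{\left(-22927\right) \left(- \frac{1}{7015}\right) - \frac{1308}{215}} = \frac{18948}{2297} + \frac{19187}{\frac{22927}{7015} - \frac{1308}{215}} = \frac{18948}{2297} + \frac{19187}{- \frac{849263}{301645}} = \frac{18948}{2297} + 19187 \left(- \frac{301645}{849263}\right) = \frac{18948}{2297} - \frac{5787662615}{849263} = - \frac{13278169191331}{1950757111}$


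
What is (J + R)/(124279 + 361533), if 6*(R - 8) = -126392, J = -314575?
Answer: -1006897/1457436 ≈ -0.69087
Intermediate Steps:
R = -63172/3 (R = 8 + (1/6)*(-126392) = 8 - 63196/3 = -63172/3 ≈ -21057.)
(J + R)/(124279 + 361533) = (-314575 - 63172/3)/(124279 + 361533) = -1006897/3/485812 = -1006897/3*1/485812 = -1006897/1457436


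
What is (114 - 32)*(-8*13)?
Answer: -8528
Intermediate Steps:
(114 - 32)*(-8*13) = 82*(-104) = -8528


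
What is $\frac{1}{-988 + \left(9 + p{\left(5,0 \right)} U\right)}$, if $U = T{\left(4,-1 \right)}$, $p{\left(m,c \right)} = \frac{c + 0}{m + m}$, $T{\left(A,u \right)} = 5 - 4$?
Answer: $- \frac{1}{979} \approx -0.0010215$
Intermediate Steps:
$T{\left(A,u \right)} = 1$
$p{\left(m,c \right)} = \frac{c}{2 m}$
$U = 1$
$\frac{1}{-988 + \left(9 + p{\left(5,0 \right)} U\right)} = \frac{1}{-988 + \left(9 + \frac{1}{2} \cdot 0 \cdot \frac{1}{5} \cdot 1\right)} = \frac{1}{-988 + \left(9 + 0 \cdot 1\right)} = \frac{1}{-988 + \left(9 + 0\right)} = \frac{1}{-988 + 9} = \frac{1}{-979} = - \frac{1}{979}$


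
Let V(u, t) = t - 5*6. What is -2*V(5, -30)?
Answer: 120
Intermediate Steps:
V(u, t) = -30 + t (V(u, t) = t - 30 = -30 + t)
-2*V(5, -30) = -2*(-30 - 30) = -2*(-60) = 120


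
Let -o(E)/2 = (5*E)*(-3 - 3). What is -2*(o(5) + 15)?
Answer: -630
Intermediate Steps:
o(E) = 60*E (o(E) = -2*5*E*(-3 - 3) = -2*5*E*(-6) = -(-60)*E = 60*E)
-2*(o(5) + 15) = -2*(60*5 + 15) = -2*(300 + 15) = -2*315 = -630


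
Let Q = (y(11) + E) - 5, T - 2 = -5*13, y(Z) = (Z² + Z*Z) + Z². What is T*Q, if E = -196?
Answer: -10206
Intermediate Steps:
y(Z) = 3*Z² (y(Z) = (Z² + Z²) + Z² = 2*Z² + Z² = 3*Z²)
T = -63 (T = 2 - 5*13 = 2 - 65 = -63)
Q = 162 (Q = (3*11² - 196) - 5 = (3*121 - 196) - 5 = (363 - 196) - 5 = 167 - 5 = 162)
T*Q = -63*162 = -10206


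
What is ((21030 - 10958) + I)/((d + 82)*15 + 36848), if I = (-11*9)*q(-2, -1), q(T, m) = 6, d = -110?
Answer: 677/2602 ≈ 0.26018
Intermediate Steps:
I = -594 (I = -11*9*6 = -99*6 = -594)
((21030 - 10958) + I)/((d + 82)*15 + 36848) = ((21030 - 10958) - 594)/((-110 + 82)*15 + 36848) = (10072 - 594)/(-28*15 + 36848) = 9478/(-420 + 36848) = 9478/36428 = 9478*(1/36428) = 677/2602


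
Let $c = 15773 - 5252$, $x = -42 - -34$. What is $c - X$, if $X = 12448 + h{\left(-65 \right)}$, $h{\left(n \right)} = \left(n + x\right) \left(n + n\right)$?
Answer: $-11417$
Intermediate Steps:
$x = -8$ ($x = -42 + 34 = -8$)
$c = 10521$ ($c = 15773 - 5252 = 10521$)
$h{\left(n \right)} = 2 n \left(-8 + n\right)$ ($h{\left(n \right)} = \left(n - 8\right) \left(n + n\right) = \left(-8 + n\right) 2 n = 2 n \left(-8 + n\right)$)
$X = 21938$ ($X = 12448 + 2 \left(-65\right) \left(-8 - 65\right) = 12448 + 2 \left(-65\right) \left(-73\right) = 12448 + 9490 = 21938$)
$c - X = 10521 - 21938 = -11417$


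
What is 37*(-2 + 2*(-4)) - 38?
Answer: -408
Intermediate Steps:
37*(-2 + 2*(-4)) - 38 = 37*(-2 - 8) - 38 = 37*(-10) - 38 = -370 - 38 = -408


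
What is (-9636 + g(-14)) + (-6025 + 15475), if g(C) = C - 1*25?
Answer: -225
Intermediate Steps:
g(C) = -25 + C (g(C) = C - 25 = -25 + C)
(-9636 + g(-14)) + (-6025 + 15475) = (-9636 + (-25 - 14)) + (-6025 + 15475) = (-9636 - 39) + 9450 = -9675 + 9450 = -225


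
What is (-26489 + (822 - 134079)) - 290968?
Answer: -450714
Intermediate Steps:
(-26489 + (822 - 134079)) - 290968 = (-26489 - 133257) - 290968 = -159746 - 290968 = -450714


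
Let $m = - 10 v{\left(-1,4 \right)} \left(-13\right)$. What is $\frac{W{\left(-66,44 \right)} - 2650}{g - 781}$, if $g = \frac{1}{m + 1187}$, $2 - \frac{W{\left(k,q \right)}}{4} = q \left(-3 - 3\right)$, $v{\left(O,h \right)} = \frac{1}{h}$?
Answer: $\frac{3868254}{1904857} \approx 2.0307$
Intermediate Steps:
$m = \frac{65}{2}$ ($m = - \frac{10}{4} \left(-13\right) = \left(-10\right) \frac{1}{4} \left(-13\right) = \left(- \frac{5}{2}\right) \left(-13\right) = \frac{65}{2} \approx 32.5$)
$W{\left(k,q \right)} = 8 + 24 q$ ($W{\left(k,q \right)} = 8 - 4 q \left(-3 - 3\right) = 8 - 4 q \left(-6\right) = 8 - 4 \left(- 6 q\right) = 8 + 24 q$)
$g = \frac{2}{2439}$ ($g = \frac{1}{\frac{65}{2} + 1187} = \frac{1}{\frac{2439}{2}} = \frac{2}{2439} \approx 0.00082001$)
$\frac{W{\left(-66,44 \right)} - 2650}{g - 781} = \frac{\left(8 + 24 \cdot 44\right) - 2650}{\frac{2}{2439} - 781} = \frac{\left(8 + 1056\right) - 2650}{- \frac{1904857}{2439}} = \left(1064 - 2650\right) \left(- \frac{2439}{1904857}\right) = \left(-1586\right) \left(- \frac{2439}{1904857}\right) = \frac{3868254}{1904857}$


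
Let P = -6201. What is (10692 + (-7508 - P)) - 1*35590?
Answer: -26205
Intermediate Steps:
(10692 + (-7508 - P)) - 1*35590 = (10692 + (-7508 - 1*(-6201))) - 1*35590 = (10692 + (-7508 + 6201)) - 35590 = (10692 - 1307) - 35590 = 9385 - 35590 = -26205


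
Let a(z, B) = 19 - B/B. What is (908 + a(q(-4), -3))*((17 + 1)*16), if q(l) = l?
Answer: 266688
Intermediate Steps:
a(z, B) = 18 (a(z, B) = 19 - 1*1 = 19 - 1 = 18)
(908 + a(q(-4), -3))*((17 + 1)*16) = (908 + 18)*((17 + 1)*16) = 926*(18*16) = 926*288 = 266688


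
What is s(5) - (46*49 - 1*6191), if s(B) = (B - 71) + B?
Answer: 3876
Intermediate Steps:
s(B) = -71 + 2*B (s(B) = (-71 + B) + B = -71 + 2*B)
s(5) - (46*49 - 1*6191) = (-71 + 2*5) - (46*49 - 1*6191) = (-71 + 10) - (2254 - 6191) = -61 - 1*(-3937) = -61 + 3937 = 3876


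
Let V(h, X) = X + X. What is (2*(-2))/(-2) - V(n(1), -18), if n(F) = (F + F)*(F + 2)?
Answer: 38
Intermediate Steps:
n(F) = 2*F*(2 + F) (n(F) = (2*F)*(2 + F) = 2*F*(2 + F))
V(h, X) = 2*X
(2*(-2))/(-2) - V(n(1), -18) = (2*(-2))/(-2) - 2*(-18) = -4*(-½) - 1*(-36) = 2 + 36 = 38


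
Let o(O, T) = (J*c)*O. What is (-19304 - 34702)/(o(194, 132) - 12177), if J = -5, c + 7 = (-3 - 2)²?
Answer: 18002/9879 ≈ 1.8222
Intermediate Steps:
c = 18 (c = -7 + (-3 - 2)² = -7 + (-5)² = -7 + 25 = 18)
o(O, T) = -90*O (o(O, T) = (-5*18)*O = -90*O)
(-19304 - 34702)/(o(194, 132) - 12177) = (-19304 - 34702)/(-90*194 - 12177) = -54006/(-17460 - 12177) = -54006/(-29637) = -54006*(-1/29637) = 18002/9879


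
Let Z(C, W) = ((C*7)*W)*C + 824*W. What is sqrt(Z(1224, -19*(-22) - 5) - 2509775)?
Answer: sqrt(4329057353) ≈ 65796.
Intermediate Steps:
Z(C, W) = 824*W + 7*W*C**2 (Z(C, W) = ((7*C)*W)*C + 824*W = (7*C*W)*C + 824*W = 7*W*C**2 + 824*W = 824*W + 7*W*C**2)
sqrt(Z(1224, -19*(-22) - 5) - 2509775) = sqrt((-19*(-22) - 5)*(824 + 7*1224**2) - 2509775) = sqrt((418 - 5)*(824 + 7*1498176) - 2509775) = sqrt(413*(824 + 10487232) - 2509775) = sqrt(413*10488056 - 2509775) = sqrt(4331567128 - 2509775) = sqrt(4329057353)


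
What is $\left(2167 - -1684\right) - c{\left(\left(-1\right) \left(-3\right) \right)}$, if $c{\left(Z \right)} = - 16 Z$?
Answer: $3899$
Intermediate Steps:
$\left(2167 - -1684\right) - c{\left(\left(-1\right) \left(-3\right) \right)} = \left(2167 - -1684\right) - - 16 \left(\left(-1\right) \left(-3\right)\right) = \left(2167 + 1684\right) - \left(-16\right) 3 = 3851 - -48 = 3851 + 48 = 3899$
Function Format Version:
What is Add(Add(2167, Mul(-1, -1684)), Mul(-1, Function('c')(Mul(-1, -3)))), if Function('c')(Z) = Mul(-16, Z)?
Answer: 3899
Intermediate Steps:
Add(Add(2167, Mul(-1, -1684)), Mul(-1, Function('c')(Mul(-1, -3)))) = Add(Add(2167, Mul(-1, -1684)), Mul(-1, Mul(-16, Mul(-1, -3)))) = Add(Add(2167, 1684), Mul(-1, Mul(-16, 3))) = Add(3851, Mul(-1, -48)) = Add(3851, 48) = 3899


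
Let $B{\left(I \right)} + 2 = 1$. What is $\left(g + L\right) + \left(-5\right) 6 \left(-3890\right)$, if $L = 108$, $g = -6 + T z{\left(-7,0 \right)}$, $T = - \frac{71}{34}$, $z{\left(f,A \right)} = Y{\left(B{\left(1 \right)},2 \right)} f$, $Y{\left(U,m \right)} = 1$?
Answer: $\frac{3971765}{34} \approx 1.1682 \cdot 10^{5}$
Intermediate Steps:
$B{\left(I \right)} = -1$ ($B{\left(I \right)} = -2 + 1 = -1$)
$z{\left(f,A \right)} = f$ ($z{\left(f,A \right)} = 1 f = f$)
$T = - \frac{71}{34}$ ($T = \left(-71\right) \frac{1}{34} = - \frac{71}{34} \approx -2.0882$)
$g = \frac{293}{34}$ ($g = -6 - - \frac{497}{34} = -6 + \frac{497}{34} = \frac{293}{34} \approx 8.6176$)
$\left(g + L\right) + \left(-5\right) 6 \left(-3890\right) = \left(\frac{293}{34} + 108\right) + \left(-5\right) 6 \left(-3890\right) = \frac{3965}{34} - -116700 = \frac{3965}{34} + 116700 = \frac{3971765}{34}$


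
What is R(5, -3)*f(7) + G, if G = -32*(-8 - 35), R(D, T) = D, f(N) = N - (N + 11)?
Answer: 1321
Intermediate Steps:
f(N) = -11 (f(N) = N - (11 + N) = N + (-11 - N) = -11)
G = 1376 (G = -32*(-43) = 1376)
R(5, -3)*f(7) + G = 5*(-11) + 1376 = -55 + 1376 = 1321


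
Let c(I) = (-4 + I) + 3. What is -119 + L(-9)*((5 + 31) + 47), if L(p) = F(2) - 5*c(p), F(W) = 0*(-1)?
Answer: 4031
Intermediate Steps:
c(I) = -1 + I
F(W) = 0
L(p) = 5 - 5*p (L(p) = 0 - 5*(-1 + p) = 0 + (5 - 5*p) = 5 - 5*p)
-119 + L(-9)*((5 + 31) + 47) = -119 + (5 - 5*(-9))*((5 + 31) + 47) = -119 + (5 + 45)*(36 + 47) = -119 + 50*83 = -119 + 4150 = 4031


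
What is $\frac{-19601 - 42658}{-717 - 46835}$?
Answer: $\frac{62259}{47552} \approx 1.3093$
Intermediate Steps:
$\frac{-19601 - 42658}{-717 - 46835} = - \frac{62259}{-47552} = \left(-62259\right) \left(- \frac{1}{47552}\right) = \frac{62259}{47552}$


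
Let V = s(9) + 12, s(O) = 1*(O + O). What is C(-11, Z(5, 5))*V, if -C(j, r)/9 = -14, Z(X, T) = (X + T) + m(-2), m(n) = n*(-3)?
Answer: 3780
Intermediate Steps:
m(n) = -3*n
Z(X, T) = 6 + T + X (Z(X, T) = (X + T) - 3*(-2) = (T + X) + 6 = 6 + T + X)
s(O) = 2*O (s(O) = 1*(2*O) = 2*O)
C(j, r) = 126 (C(j, r) = -9*(-14) = 126)
V = 30 (V = 2*9 + 12 = 18 + 12 = 30)
C(-11, Z(5, 5))*V = 126*30 = 3780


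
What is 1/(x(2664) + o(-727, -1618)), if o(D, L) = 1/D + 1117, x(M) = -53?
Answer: 727/773527 ≈ 0.00093985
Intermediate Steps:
o(D, L) = 1117 + 1/D
1/(x(2664) + o(-727, -1618)) = 1/(-53 + (1117 + 1/(-727))) = 1/(-53 + (1117 - 1/727)) = 1/(-53 + 812058/727) = 1/(773527/727) = 727/773527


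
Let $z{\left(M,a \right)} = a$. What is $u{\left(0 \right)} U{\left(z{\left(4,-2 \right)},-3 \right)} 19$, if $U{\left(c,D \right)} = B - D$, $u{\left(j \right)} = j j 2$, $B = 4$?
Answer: $0$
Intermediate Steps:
$u{\left(j \right)} = 2 j^{2}$ ($u{\left(j \right)} = j^{2} \cdot 2 = 2 j^{2}$)
$U{\left(c,D \right)} = 4 - D$
$u{\left(0 \right)} U{\left(z{\left(4,-2 \right)},-3 \right)} 19 = 2 \cdot 0^{2} \left(4 - -3\right) 19 = 2 \cdot 0 \left(4 + 3\right) 19 = 0 \cdot 7 \cdot 19 = 0 \cdot 19 = 0$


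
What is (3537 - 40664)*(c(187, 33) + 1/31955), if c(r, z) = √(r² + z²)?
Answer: -37127/31955 - 408397*√298 ≈ -7.0500e+6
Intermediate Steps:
(3537 - 40664)*(c(187, 33) + 1/31955) = (3537 - 40664)*(√(187² + 33²) + 1/31955) = -37127*(√(34969 + 1089) + 1/31955) = -37127*(√36058 + 1/31955) = -37127*(11*√298 + 1/31955) = -37127*(1/31955 + 11*√298) = -37127/31955 - 408397*√298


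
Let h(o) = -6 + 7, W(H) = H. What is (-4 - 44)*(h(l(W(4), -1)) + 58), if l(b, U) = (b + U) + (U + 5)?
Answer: -2832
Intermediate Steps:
l(b, U) = 5 + b + 2*U (l(b, U) = (U + b) + (5 + U) = 5 + b + 2*U)
h(o) = 1
(-4 - 44)*(h(l(W(4), -1)) + 58) = (-4 - 44)*(1 + 58) = -48*59 = -2832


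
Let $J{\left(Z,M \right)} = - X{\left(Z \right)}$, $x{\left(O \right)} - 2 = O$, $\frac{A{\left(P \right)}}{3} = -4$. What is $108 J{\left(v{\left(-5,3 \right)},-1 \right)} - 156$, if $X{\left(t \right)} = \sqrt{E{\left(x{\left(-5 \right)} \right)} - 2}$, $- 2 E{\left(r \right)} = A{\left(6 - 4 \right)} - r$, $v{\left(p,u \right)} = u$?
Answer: $-156 - 54 \sqrt{10} \approx -326.76$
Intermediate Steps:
$A{\left(P \right)} = -12$ ($A{\left(P \right)} = 3 \left(-4\right) = -12$)
$x{\left(O \right)} = 2 + O$
$E{\left(r \right)} = 6 + \frac{r}{2}$ ($E{\left(r \right)} = - \frac{-12 - r}{2} = 6 + \frac{r}{2}$)
$X{\left(t \right)} = \frac{\sqrt{10}}{2}$ ($X{\left(t \right)} = \sqrt{\left(6 + \frac{2 - 5}{2}\right) - 2} = \sqrt{\left(6 + \frac{1}{2} \left(-3\right)\right) - 2} = \sqrt{\left(6 - \frac{3}{2}\right) - 2} = \sqrt{\frac{9}{2} - 2} = \sqrt{\frac{5}{2}} = \frac{\sqrt{10}}{2}$)
$J{\left(Z,M \right)} = - \frac{\sqrt{10}}{2}$
$108 J{\left(v{\left(-5,3 \right)},-1 \right)} - 156 = 108 \left(- \frac{\sqrt{10}}{2}\right) - 156 = - 54 \sqrt{10} - 156 = -156 - 54 \sqrt{10}$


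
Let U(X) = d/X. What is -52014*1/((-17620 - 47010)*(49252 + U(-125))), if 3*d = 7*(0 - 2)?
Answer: 1950525/119368468982 ≈ 1.6340e-5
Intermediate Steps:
d = -14/3 (d = (7*(0 - 2))/3 = (7*(-2))/3 = (⅓)*(-14) = -14/3 ≈ -4.6667)
U(X) = -14/(3*X)
-52014*1/((-17620 - 47010)*(49252 + U(-125))) = -52014*1/((-17620 - 47010)*(49252 - 14/3/(-125))) = -52014*(-1/(64630*(49252 - 14/3*(-1/125)))) = -52014*(-1/(64630*(49252 + 14/375))) = -52014/((18469514/375)*(-64630)) = -52014/(-238736937964/75) = -52014*(-75/238736937964) = 1950525/119368468982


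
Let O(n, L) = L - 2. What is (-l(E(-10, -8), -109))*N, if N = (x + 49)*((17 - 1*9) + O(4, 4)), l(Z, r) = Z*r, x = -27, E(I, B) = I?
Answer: -239800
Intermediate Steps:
O(n, L) = -2 + L
N = 220 (N = (-27 + 49)*((17 - 1*9) + (-2 + 4)) = 22*((17 - 9) + 2) = 22*(8 + 2) = 22*10 = 220)
(-l(E(-10, -8), -109))*N = -(-10)*(-109)*220 = -1*1090*220 = -1090*220 = -239800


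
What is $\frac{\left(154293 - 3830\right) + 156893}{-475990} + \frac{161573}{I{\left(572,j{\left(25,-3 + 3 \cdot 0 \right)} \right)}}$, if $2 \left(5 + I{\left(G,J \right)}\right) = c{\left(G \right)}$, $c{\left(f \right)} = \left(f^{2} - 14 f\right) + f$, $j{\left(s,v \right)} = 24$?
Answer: $\frac{13885217953}{38048022655} \approx 0.36494$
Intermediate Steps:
$c{\left(f \right)} = f^{2} - 13 f$
$I{\left(G,J \right)} = -5 + \frac{G \left(-13 + G\right)}{2}$
$\frac{\left(154293 - 3830\right) + 156893}{-475990} + \frac{161573}{I{\left(572,j{\left(25,-3 + 3 \cdot 0 \right)} \right)}} = \frac{\left(154293 - 3830\right) + 156893}{-475990} + \frac{161573}{-5 + \frac{1}{2} \cdot 572 \left(-13 + 572\right)} = \left(150463 + 156893\right) \left(- \frac{1}{475990}\right) + \frac{161573}{-5 + \frac{1}{2} \cdot 572 \cdot 559} = 307356 \left(- \frac{1}{475990}\right) + \frac{161573}{-5 + 159874} = - \frac{153678}{237995} + \frac{161573}{159869} = \frac{13885217953}{38048022655}$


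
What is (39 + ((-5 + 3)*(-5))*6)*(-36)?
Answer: -3564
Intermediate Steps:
(39 + ((-5 + 3)*(-5))*6)*(-36) = (39 - 2*(-5)*6)*(-36) = (39 + 10*6)*(-36) = (39 + 60)*(-36) = 99*(-36) = -3564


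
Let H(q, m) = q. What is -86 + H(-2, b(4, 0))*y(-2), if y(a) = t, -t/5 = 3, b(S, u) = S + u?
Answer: -56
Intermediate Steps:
t = -15 (t = -5*3 = -15)
y(a) = -15
-86 + H(-2, b(4, 0))*y(-2) = -86 - 2*(-15) = -86 + 30 = -56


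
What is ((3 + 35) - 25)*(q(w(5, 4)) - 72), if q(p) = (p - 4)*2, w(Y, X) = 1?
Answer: -1014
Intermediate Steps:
q(p) = -8 + 2*p (q(p) = (-4 + p)*2 = -8 + 2*p)
((3 + 35) - 25)*(q(w(5, 4)) - 72) = ((3 + 35) - 25)*((-8 + 2*1) - 72) = (38 - 25)*((-8 + 2) - 72) = 13*(-6 - 72) = 13*(-78) = -1014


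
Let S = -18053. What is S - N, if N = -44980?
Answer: 26927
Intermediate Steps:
S - N = -18053 - 1*(-44980) = -18053 + 44980 = 26927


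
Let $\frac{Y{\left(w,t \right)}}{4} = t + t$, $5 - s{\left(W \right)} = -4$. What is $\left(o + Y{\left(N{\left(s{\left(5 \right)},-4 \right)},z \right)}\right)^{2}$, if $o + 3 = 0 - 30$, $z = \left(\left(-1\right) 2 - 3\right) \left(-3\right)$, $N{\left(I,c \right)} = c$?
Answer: $7569$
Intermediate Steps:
$s{\left(W \right)} = 9$ ($s{\left(W \right)} = 5 - -4 = 5 + 4 = 9$)
$z = 15$ ($z = \left(-2 - 3\right) \left(-3\right) = \left(-5\right) \left(-3\right) = 15$)
$Y{\left(w,t \right)} = 8 t$ ($Y{\left(w,t \right)} = 4 \left(t + t\right) = 4 \cdot 2 t = 8 t$)
$o = -33$ ($o = -3 + \left(0 - 30\right) = -3 - 30 = -33$)
$\left(o + Y{\left(N{\left(s{\left(5 \right)},-4 \right)},z \right)}\right)^{2} = \left(-33 + 8 \cdot 15\right)^{2} = \left(-33 + 120\right)^{2} = 87^{2} = 7569$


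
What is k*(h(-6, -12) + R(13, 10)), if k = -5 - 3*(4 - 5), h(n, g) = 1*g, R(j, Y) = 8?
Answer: 8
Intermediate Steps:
h(n, g) = g
k = -2 (k = -5 - 3*(-1) = -5 + 3 = -2)
k*(h(-6, -12) + R(13, 10)) = -2*(-12 + 8) = -2*(-4) = 8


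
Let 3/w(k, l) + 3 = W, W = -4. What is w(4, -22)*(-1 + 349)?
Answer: -1044/7 ≈ -149.14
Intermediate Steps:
w(k, l) = -3/7 (w(k, l) = 3/(-3 - 4) = 3/(-7) = 3*(-1/7) = -3/7)
w(4, -22)*(-1 + 349) = -3*(-1 + 349)/7 = -3/7*348 = -1044/7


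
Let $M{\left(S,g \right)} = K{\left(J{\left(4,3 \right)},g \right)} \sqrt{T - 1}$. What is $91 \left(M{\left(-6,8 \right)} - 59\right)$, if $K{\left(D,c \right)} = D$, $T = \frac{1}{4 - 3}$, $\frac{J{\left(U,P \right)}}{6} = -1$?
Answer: $-5369$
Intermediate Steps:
$J{\left(U,P \right)} = -6$ ($J{\left(U,P \right)} = 6 \left(-1\right) = -6$)
$T = 1$ ($T = 1^{-1} = 1$)
$M{\left(S,g \right)} = 0$ ($M{\left(S,g \right)} = - 6 \sqrt{1 - 1} = - 6 \sqrt{0} = \left(-6\right) 0 = 0$)
$91 \left(M{\left(-6,8 \right)} - 59\right) = 91 \left(0 - 59\right) = 91 \left(-59\right) = -5369$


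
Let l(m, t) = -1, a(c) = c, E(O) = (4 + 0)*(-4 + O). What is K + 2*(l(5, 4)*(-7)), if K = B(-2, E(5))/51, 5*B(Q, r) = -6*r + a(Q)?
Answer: 3544/255 ≈ 13.898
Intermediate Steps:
E(O) = -16 + 4*O (E(O) = 4*(-4 + O) = -16 + 4*O)
B(Q, r) = -6*r/5 + Q/5 (B(Q, r) = (-6*r + Q)/5 = (Q - 6*r)/5 = -6*r/5 + Q/5)
K = -26/255 (K = (-6*(-16 + 4*5)/5 + (⅕)*(-2))/51 = (-6*(-16 + 20)/5 - ⅖)*(1/51) = (-6/5*4 - ⅖)*(1/51) = (-24/5 - ⅖)*(1/51) = -26/5*1/51 = -26/255 ≈ -0.10196)
K + 2*(l(5, 4)*(-7)) = -26/255 + 2*(-1*(-7)) = -26/255 + 2*7 = -26/255 + 14 = 3544/255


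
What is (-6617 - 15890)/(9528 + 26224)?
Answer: -22507/35752 ≈ -0.62953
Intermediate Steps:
(-6617 - 15890)/(9528 + 26224) = -22507/35752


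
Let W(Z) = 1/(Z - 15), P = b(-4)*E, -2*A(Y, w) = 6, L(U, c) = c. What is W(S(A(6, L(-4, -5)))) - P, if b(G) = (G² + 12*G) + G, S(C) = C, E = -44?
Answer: -28513/18 ≈ -1584.1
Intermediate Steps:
A(Y, w) = -3 (A(Y, w) = -½*6 = -3)
b(G) = G² + 13*G
P = 1584 (P = -4*(13 - 4)*(-44) = -4*9*(-44) = -36*(-44) = 1584)
W(Z) = 1/(-15 + Z)
W(S(A(6, L(-4, -5)))) - P = 1/(-15 - 3) - 1*1584 = 1/(-18) - 1584 = -1/18 - 1584 = -28513/18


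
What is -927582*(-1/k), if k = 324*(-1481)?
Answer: -154597/79974 ≈ -1.9331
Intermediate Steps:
k = -479844
-927582*(-1/k) = -927582/((-1*(-479844))) = -927582/479844 = -927582*1/479844 = -154597/79974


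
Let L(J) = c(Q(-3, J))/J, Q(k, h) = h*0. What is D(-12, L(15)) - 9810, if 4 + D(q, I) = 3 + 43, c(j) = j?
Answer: -9768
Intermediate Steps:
Q(k, h) = 0
L(J) = 0 (L(J) = 0/J = 0)
D(q, I) = 42 (D(q, I) = -4 + (3 + 43) = -4 + 46 = 42)
D(-12, L(15)) - 9810 = 42 - 9810 = -9768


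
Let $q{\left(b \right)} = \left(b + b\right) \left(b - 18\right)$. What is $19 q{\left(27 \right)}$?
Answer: $9234$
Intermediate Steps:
$q{\left(b \right)} = 2 b \left(-18 + b\right)$
$19 q{\left(27 \right)} = 19 \cdot 2 \cdot 27 \left(-18 + 27\right) = 19 \cdot 2 \cdot 27 \cdot 9 = 19 \cdot 486 = 9234$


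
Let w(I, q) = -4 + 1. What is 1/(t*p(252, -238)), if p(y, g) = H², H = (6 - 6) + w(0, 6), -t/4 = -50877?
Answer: 1/1831572 ≈ 5.4598e-7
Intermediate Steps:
w(I, q) = -3
t = 203508 (t = -4*(-50877) = 203508)
H = -3 (H = (6 - 6) - 3 = 0 - 3 = -3)
p(y, g) = 9 (p(y, g) = (-3)² = 9)
1/(t*p(252, -238)) = 1/(203508*9) = (1/203508)*(⅑) = 1/1831572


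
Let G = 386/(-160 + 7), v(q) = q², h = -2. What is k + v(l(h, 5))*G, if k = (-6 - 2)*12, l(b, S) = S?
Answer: -24338/153 ≈ -159.07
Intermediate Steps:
k = -96 (k = -8*12 = -96)
G = -386/153 (G = 386/(-153) = 386*(-1/153) = -386/153 ≈ -2.5229)
k + v(l(h, 5))*G = -96 + 5²*(-386/153) = -96 + 25*(-386/153) = -96 - 9650/153 = -24338/153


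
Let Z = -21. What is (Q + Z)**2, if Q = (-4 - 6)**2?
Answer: 6241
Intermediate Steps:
Q = 100 (Q = (-10)**2 = 100)
(Q + Z)**2 = (100 - 21)**2 = 79**2 = 6241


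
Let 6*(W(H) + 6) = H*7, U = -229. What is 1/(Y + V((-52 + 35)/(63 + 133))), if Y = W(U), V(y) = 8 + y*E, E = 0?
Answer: -6/1591 ≈ -0.0037712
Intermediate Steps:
V(y) = 8 (V(y) = 8 + y*0 = 8 + 0 = 8)
W(H) = -6 + 7*H/6 (W(H) = -6 + (H*7)/6 = -6 + (7*H)/6 = -6 + 7*H/6)
Y = -1639/6 (Y = -6 + (7/6)*(-229) = -6 - 1603/6 = -1639/6 ≈ -273.17)
1/(Y + V((-52 + 35)/(63 + 133))) = 1/(-1639/6 + 8) = 1/(-1591/6) = -6/1591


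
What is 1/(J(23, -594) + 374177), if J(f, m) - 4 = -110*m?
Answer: 1/439521 ≈ 2.2752e-6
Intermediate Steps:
J(f, m) = 4 - 110*m
1/(J(23, -594) + 374177) = 1/((4 - 110*(-594)) + 374177) = 1/((4 + 65340) + 374177) = 1/(65344 + 374177) = 1/439521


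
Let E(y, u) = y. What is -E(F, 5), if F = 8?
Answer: -8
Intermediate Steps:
-E(F, 5) = -1*8 = -8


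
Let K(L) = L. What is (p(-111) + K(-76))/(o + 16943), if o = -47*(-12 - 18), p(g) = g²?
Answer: 12245/18353 ≈ 0.66719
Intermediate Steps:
o = 1410 (o = -47*(-30) = 1410)
(p(-111) + K(-76))/(o + 16943) = ((-111)² - 76)/(1410 + 16943) = (12321 - 76)/18353 = 12245*(1/18353) = 12245/18353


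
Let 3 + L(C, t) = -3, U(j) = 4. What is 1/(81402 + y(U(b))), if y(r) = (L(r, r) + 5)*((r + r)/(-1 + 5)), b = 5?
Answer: 1/81400 ≈ 1.2285e-5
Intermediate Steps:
L(C, t) = -6 (L(C, t) = -3 - 3 = -6)
y(r) = -r/2 (y(r) = (-6 + 5)*((r + r)/(-1 + 5)) = -2*r/4 = -r/2)
1/(81402 + y(U(b))) = 1/(81402 - ½*4) = 1/(81402 - 2) = 1/81400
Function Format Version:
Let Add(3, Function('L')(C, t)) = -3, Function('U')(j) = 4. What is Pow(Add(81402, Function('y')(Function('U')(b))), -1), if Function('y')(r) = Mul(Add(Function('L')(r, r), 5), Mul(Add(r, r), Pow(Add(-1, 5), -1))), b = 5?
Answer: Rational(1, 81400) ≈ 1.2285e-5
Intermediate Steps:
Function('L')(C, t) = -6 (Function('L')(C, t) = Add(-3, -3) = -6)
Function('y')(r) = Mul(Rational(-1, 2), r) (Function('y')(r) = Mul(Add(-6, 5), Mul(Add(r, r), Pow(Add(-1, 5), -1))) = Mul(-1, Mul(Mul(2, r), Pow(4, -1))) = Mul(-1, Mul(Mul(2, r), Rational(1, 4))) = Mul(-1, Mul(Rational(1, 2), r)) = Mul(Rational(-1, 2), r))
Pow(Add(81402, Function('y')(Function('U')(b))), -1) = Pow(Add(81402, Mul(Rational(-1, 2), 4)), -1) = Pow(Add(81402, -2), -1) = Pow(81400, -1) = Rational(1, 81400)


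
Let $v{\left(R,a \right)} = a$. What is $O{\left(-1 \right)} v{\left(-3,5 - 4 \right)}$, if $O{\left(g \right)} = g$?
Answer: $-1$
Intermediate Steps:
$O{\left(-1 \right)} v{\left(-3,5 - 4 \right)} = - (5 - 4) = \left(-1\right) 1 = -1$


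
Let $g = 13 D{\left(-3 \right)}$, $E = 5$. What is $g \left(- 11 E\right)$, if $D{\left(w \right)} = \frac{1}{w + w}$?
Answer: $\frac{715}{6} \approx 119.17$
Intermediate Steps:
$D{\left(w \right)} = \frac{1}{2 w}$
$g = - \frac{13}{6}$ ($g = 13 \frac{1}{2 \left(-3\right)} = 13 \cdot \frac{1}{2} \left(- \frac{1}{3}\right) = 13 \left(- \frac{1}{6}\right) = - \frac{13}{6} \approx -2.1667$)
$g \left(- 11 E\right) = - \frac{13 \left(\left(-11\right) 5\right)}{6} = \left(- \frac{13}{6}\right) \left(-55\right) = \frac{715}{6}$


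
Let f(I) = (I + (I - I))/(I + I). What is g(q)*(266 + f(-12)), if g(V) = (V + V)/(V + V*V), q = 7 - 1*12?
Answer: -533/4 ≈ -133.25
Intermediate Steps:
f(I) = ½ (f(I) = (I + 0)/((2*I)) = I*(1/(2*I)) = ½)
q = -5 (q = 7 - 12 = -5)
g(V) = 2*V/(V + V²) (g(V) = (2*V)/(V + V²) = 2*V/(V + V²))
g(q)*(266 + f(-12)) = (2/(1 - 5))*(266 + ½) = (2/(-4))*(533/2) = (2*(-¼))*(533/2) = -½*533/2 = -533/4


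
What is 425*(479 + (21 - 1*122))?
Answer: 160650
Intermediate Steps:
425*(479 + (21 - 1*122)) = 425*(479 + (21 - 122)) = 425*(479 - 101) = 425*378 = 160650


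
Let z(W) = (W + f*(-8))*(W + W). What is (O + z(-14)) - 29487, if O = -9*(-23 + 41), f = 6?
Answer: -27913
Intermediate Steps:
O = -162 (O = -9*18 = -162)
z(W) = 2*W*(-48 + W) (z(W) = (W + 6*(-8))*(W + W) = (W - 48)*(2*W) = (-48 + W)*(2*W) = 2*W*(-48 + W))
(O + z(-14)) - 29487 = (-162 + 2*(-14)*(-48 - 14)) - 29487 = (-162 + 2*(-14)*(-62)) - 29487 = (-162 + 1736) - 29487 = 1574 - 29487 = -27913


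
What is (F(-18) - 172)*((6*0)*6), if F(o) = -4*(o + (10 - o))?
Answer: 0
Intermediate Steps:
F(o) = -40 (F(o) = -4*10 = -40)
(F(-18) - 172)*((6*0)*6) = (-40 - 172)*((6*0)*6) = -0*6 = -212*0 = 0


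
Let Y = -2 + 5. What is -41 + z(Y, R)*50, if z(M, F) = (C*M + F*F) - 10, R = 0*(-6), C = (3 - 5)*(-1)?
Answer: -241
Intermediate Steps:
C = 2 (C = -2*(-1) = 2)
Y = 3
R = 0
z(M, F) = -10 + F² + 2*M (z(M, F) = (2*M + F*F) - 10 = (2*M + F²) - 10 = (F² + 2*M) - 10 = -10 + F² + 2*M)
-41 + z(Y, R)*50 = -41 + (-10 + 0² + 2*3)*50 = -41 + (-10 + 0 + 6)*50 = -41 - 4*50 = -41 - 200 = -241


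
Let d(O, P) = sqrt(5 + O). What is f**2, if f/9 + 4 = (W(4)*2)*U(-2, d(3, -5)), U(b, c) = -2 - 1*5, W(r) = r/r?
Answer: 26244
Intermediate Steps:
W(r) = 1
U(b, c) = -7 (U(b, c) = -2 - 5 = -7)
f = -162 (f = -36 + 9*((1*2)*(-7)) = -36 + 9*(2*(-7)) = -36 + 9*(-14) = -36 - 126 = -162)
f**2 = (-162)**2 = 26244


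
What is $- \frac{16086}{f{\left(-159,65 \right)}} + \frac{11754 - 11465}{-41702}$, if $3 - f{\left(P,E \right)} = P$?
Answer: $- \frac{111810865}{1125954} \approx -99.303$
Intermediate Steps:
$f{\left(P,E \right)} = 3 - P$
$- \frac{16086}{f{\left(-159,65 \right)}} + \frac{11754 - 11465}{-41702} = - \frac{16086}{3 - -159} + \frac{11754 - 11465}{-41702} = - \frac{16086}{3 + 159} + \left(11754 - 11465\right) \left(- \frac{1}{41702}\right) = - \frac{16086}{162} + 289 \left(- \frac{1}{41702}\right) = \left(-16086\right) \frac{1}{162} - \frac{289}{41702} = - \frac{2681}{27} - \frac{289}{41702} = - \frac{111810865}{1125954}$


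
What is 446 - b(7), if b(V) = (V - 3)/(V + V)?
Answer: 3120/7 ≈ 445.71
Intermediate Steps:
b(V) = (-3 + V)/(2*V) (b(V) = (-3 + V)/((2*V)) = (-3 + V)*(1/(2*V)) = (-3 + V)/(2*V))
446 - b(7) = 446 - (-3 + 7)/(2*7) = 446 - 4/(2*7) = 446 - 1*2/7 = 446 - 2/7 = 3120/7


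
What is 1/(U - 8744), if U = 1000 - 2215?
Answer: -1/9959 ≈ -0.00010041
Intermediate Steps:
U = -1215
1/(U - 8744) = 1/(-1215 - 8744) = 1/(-9959) = -1/9959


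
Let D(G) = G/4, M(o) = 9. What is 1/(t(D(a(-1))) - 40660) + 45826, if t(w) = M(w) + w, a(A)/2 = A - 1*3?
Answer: 1862964377/40653 ≈ 45826.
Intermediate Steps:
a(A) = -6 + 2*A (a(A) = 2*(A - 1*3) = 2*(A - 3) = 2*(-3 + A) = -6 + 2*A)
D(G) = G/4 (D(G) = G*(¼) = G/4)
t(w) = 9 + w
1/(t(D(a(-1))) - 40660) + 45826 = 1/((9 + (-6 + 2*(-1))/4) - 40660) + 45826 = 1/((9 + (-6 - 2)/4) - 40660) + 45826 = 1/((9 + (¼)*(-8)) - 40660) + 45826 = 1/((9 - 2) - 40660) + 45826 = 1/(7 - 40660) + 45826 = 1/(-40653) + 45826 = -1/40653 + 45826 = 1862964377/40653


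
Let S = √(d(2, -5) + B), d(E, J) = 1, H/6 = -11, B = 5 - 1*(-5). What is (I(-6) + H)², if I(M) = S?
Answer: (66 - √11)² ≈ 3929.2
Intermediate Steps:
B = 10 (B = 5 + 5 = 10)
H = -66 (H = 6*(-11) = -66)
S = √11 (S = √(1 + 10) = √11 ≈ 3.3166)
I(M) = √11
(I(-6) + H)² = (√11 - 66)² = (-66 + √11)²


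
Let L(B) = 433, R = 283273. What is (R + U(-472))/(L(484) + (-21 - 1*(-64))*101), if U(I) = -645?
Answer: 70657/1194 ≈ 59.177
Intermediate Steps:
(R + U(-472))/(L(484) + (-21 - 1*(-64))*101) = (283273 - 645)/(433 + (-21 - 1*(-64))*101) = 282628/(433 + (-21 + 64)*101) = 282628/(433 + 43*101) = 282628/(433 + 4343) = 282628/4776 = 282628*(1/4776) = 70657/1194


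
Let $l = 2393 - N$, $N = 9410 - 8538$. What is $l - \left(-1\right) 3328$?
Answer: $4849$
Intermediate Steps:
$N = 872$ ($N = 9410 - 8538 = 872$)
$l = 1521$ ($l = 2393 - 872 = 1521$)
$l - \left(-1\right) 3328 = 1521 - \left(-1\right) 3328 = 1521 - -3328 = 1521 + 3328 = 4849$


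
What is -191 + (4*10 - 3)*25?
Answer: 734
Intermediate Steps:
-191 + (4*10 - 3)*25 = -191 + (40 - 3)*25 = -191 + 37*25 = -191 + 925 = 734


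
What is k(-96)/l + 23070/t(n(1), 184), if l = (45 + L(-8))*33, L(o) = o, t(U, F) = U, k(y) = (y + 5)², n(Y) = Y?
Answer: 28176751/1221 ≈ 23077.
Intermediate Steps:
k(y) = (5 + y)²
l = 1221 (l = (45 - 8)*33 = 37*33 = 1221)
k(-96)/l + 23070/t(n(1), 184) = (5 - 96)²/1221 + 23070/1 = (-91)²*(1/1221) + 23070*1 = 8281*(1/1221) + 23070 = 8281/1221 + 23070 = 28176751/1221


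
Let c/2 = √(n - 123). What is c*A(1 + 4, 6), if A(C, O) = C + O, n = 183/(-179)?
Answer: 220*I*√39738/179 ≈ 245.0*I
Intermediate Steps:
n = -183/179 (n = 183*(-1/179) = -183/179 ≈ -1.0223)
c = 20*I*√39738/179 (c = 2*√(-183/179 - 123) = 2*√(-22200/179) = 2*(10*I*√39738/179) = 20*I*√39738/179 ≈ 22.273*I)
c*A(1 + 4, 6) = (20*I*√39738/179)*((1 + 4) + 6) = (20*I*√39738/179)*(5 + 6) = (20*I*√39738/179)*11 = 220*I*√39738/179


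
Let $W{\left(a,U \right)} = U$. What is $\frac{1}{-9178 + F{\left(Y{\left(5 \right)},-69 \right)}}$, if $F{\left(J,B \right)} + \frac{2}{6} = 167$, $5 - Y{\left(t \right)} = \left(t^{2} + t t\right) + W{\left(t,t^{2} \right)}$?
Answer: $- \frac{3}{27034} \approx -0.00011097$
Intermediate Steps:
$Y{\left(t \right)} = 5 - 3 t^{2}$ ($Y{\left(t \right)} = 5 - \left(\left(t^{2} + t t\right) + t^{2}\right) = 5 - \left(\left(t^{2} + t^{2}\right) + t^{2}\right) = 5 - \left(2 t^{2} + t^{2}\right) = 5 - 3 t^{2}$)
$F{\left(J,B \right)} = \frac{500}{3}$ ($F{\left(J,B \right)} = - \frac{1}{3} + 167 = \frac{500}{3}$)
$\frac{1}{-9178 + F{\left(Y{\left(5 \right)},-69 \right)}} = \frac{1}{-9178 + \frac{500}{3}} = \frac{1}{- \frac{27034}{3}} = - \frac{3}{27034}$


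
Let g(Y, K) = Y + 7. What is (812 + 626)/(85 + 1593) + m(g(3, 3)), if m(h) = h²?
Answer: 84619/839 ≈ 100.86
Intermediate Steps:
g(Y, K) = 7 + Y
(812 + 626)/(85 + 1593) + m(g(3, 3)) = (812 + 626)/(85 + 1593) + (7 + 3)² = 1438/1678 + 10² = 1438*(1/1678) + 100 = 719/839 + 100 = 84619/839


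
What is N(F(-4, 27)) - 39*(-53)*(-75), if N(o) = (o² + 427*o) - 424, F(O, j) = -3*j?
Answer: -183475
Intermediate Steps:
N(o) = -424 + o² + 427*o
N(F(-4, 27)) - 39*(-53)*(-75) = (-424 + (-3*27)² + 427*(-3*27)) - 39*(-53)*(-75) = (-424 + (-81)² + 427*(-81)) + 2067*(-75) = (-424 + 6561 - 34587) - 155025 = -28450 - 155025 = -183475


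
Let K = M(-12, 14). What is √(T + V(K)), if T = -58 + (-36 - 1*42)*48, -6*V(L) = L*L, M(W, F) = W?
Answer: I*√3826 ≈ 61.855*I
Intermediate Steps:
K = -12
V(L) = -L²/6 (V(L) = -L*L/6 = -L²/6)
T = -3802 (T = -58 + (-36 - 42)*48 = -58 - 78*48 = -58 - 3744 = -3802)
√(T + V(K)) = √(-3802 - ⅙*(-12)²) = √(-3802 - ⅙*144) = √(-3802 - 24) = √(-3826) = I*√3826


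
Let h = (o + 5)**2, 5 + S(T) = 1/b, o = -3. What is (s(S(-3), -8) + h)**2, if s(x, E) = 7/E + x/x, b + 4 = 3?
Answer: 1089/64 ≈ 17.016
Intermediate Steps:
b = -1 (b = -4 + 3 = -1)
S(T) = -6 (S(T) = -5 + 1/(-1) = -5 - 1 = -6)
s(x, E) = 1 + 7/E (s(x, E) = 7/E + 1 = 1 + 7/E)
h = 4 (h = (-3 + 5)**2 = 2**2 = 4)
(s(S(-3), -8) + h)**2 = ((7 - 8)/(-8) + 4)**2 = (-1/8*(-1) + 4)**2 = (1/8 + 4)**2 = (33/8)**2 = 1089/64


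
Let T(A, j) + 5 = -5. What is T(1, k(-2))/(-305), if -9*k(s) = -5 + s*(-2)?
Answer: 2/61 ≈ 0.032787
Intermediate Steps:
k(s) = 5/9 + 2*s/9 (k(s) = -(-5 + s*(-2))/9 = -(-5 - 2*s)/9 = 5/9 + 2*s/9)
T(A, j) = -10 (T(A, j) = -5 - 5 = -10)
T(1, k(-2))/(-305) = -10/(-305) = -1/305*(-10) = 2/61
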